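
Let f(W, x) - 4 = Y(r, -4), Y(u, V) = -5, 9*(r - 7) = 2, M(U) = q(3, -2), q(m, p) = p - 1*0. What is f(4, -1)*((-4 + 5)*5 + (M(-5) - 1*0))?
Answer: -3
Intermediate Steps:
q(m, p) = p (q(m, p) = p + 0 = p)
M(U) = -2
r = 65/9 (r = 7 + (⅑)*2 = 7 + 2/9 = 65/9 ≈ 7.2222)
f(W, x) = -1 (f(W, x) = 4 - 5 = -1)
f(4, -1)*((-4 + 5)*5 + (M(-5) - 1*0)) = -((-4 + 5)*5 + (-2 - 1*0)) = -(1*5 + (-2 + 0)) = -(5 - 2) = -1*3 = -3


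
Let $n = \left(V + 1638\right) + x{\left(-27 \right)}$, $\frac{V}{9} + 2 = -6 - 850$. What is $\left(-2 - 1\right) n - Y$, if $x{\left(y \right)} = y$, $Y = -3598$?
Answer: $21931$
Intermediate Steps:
$V = -7722$ ($V = -18 + 9 \left(-6 - 850\right) = -18 + 9 \left(-856\right) = -18 - 7704 = -7722$)
$n = -6111$ ($n = \left(-7722 + 1638\right) - 27 = -6084 - 27 = -6111$)
$\left(-2 - 1\right) n - Y = \left(-2 - 1\right) \left(-6111\right) - -3598 = \left(-2 - 1\right) \left(-6111\right) + 3598 = \left(-3\right) \left(-6111\right) + 3598 = 18333 + 3598 = 21931$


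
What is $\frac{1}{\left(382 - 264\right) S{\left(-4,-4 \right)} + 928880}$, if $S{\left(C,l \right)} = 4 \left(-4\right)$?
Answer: $\frac{1}{926992} \approx 1.0788 \cdot 10^{-6}$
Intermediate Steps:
$S{\left(C,l \right)} = -16$
$\frac{1}{\left(382 - 264\right) S{\left(-4,-4 \right)} + 928880} = \frac{1}{\left(382 - 264\right) \left(-16\right) + 928880} = \frac{1}{118 \left(-16\right) + 928880} = \frac{1}{-1888 + 928880} = \frac{1}{926992}$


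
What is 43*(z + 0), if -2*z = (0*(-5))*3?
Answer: 0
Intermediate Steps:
z = 0 (z = -0*(-5)*3/2 = -0*3 = -1/2*0 = 0)
43*(z + 0) = 43*(0 + 0) = 43*0 = 0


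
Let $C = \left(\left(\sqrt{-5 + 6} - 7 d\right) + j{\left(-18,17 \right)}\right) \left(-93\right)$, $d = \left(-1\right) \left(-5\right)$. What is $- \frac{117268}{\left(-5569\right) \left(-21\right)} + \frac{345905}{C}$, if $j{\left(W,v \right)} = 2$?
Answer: $\frac{4456028253}{38671136} \approx 115.23$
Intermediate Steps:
$d = 5$
$C = 2976$ ($C = \left(\left(\sqrt{-5 + 6} - 35\right) + 2\right) \left(-93\right) = \left(\left(\sqrt{1} - 35\right) + 2\right) \left(-93\right) = \left(\left(1 - 35\right) + 2\right) \left(-93\right) = \left(-34 + 2\right) \left(-93\right) = \left(-32\right) \left(-93\right) = 2976$)
$- \frac{117268}{\left(-5569\right) \left(-21\right)} + \frac{345905}{C} = - \frac{117268}{\left(-5569\right) \left(-21\right)} + \frac{345905}{2976} = - \frac{117268}{116949} + 345905 \cdot \frac{1}{2976} = \left(-117268\right) \frac{1}{116949} + \frac{345905}{2976} = - \frac{117268}{116949} + \frac{345905}{2976} = \frac{4456028253}{38671136}$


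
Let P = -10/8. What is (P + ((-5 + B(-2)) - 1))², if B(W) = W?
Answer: 1369/16 ≈ 85.563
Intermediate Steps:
P = -5/4 (P = -10*⅛ = -5/4 ≈ -1.2500)
(P + ((-5 + B(-2)) - 1))² = (-5/4 + ((-5 - 2) - 1))² = (-5/4 + (-7 - 1))² = (-5/4 - 8)² = (-37/4)² = 1369/16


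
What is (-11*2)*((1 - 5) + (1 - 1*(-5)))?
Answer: -44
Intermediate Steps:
(-11*2)*((1 - 5) + (1 - 1*(-5))) = -22*(-4 + (1 + 5)) = -22*(-4 + 6) = -22*2 = -44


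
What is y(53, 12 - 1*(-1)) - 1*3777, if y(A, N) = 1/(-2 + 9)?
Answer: -26438/7 ≈ -3776.9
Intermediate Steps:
y(A, N) = 1/7
y(53, 12 - 1*(-1)) - 1*3777 = 1/7 - 1*3777 = 1/7 - 3777 = -26438/7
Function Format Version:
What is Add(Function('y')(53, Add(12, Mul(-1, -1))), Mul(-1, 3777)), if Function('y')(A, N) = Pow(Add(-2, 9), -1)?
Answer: Rational(-26438, 7) ≈ -3776.9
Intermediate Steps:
Function('y')(A, N) = Rational(1, 7) (Function('y')(A, N) = Pow(7, -1) = Rational(1, 7))
Add(Function('y')(53, Add(12, Mul(-1, -1))), Mul(-1, 3777)) = Add(Rational(1, 7), Mul(-1, 3777)) = Add(Rational(1, 7), -3777) = Rational(-26438, 7)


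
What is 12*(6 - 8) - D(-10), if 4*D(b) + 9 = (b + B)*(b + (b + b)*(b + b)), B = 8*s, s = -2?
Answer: 10053/4 ≈ 2513.3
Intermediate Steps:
B = -16 (B = 8*(-2) = -16)
D(b) = -9/4 + (-16 + b)*(b + 4*b²)/4 (D(b) = -9/4 + ((b - 16)*(b + (b + b)*(b + b)))/4 = -9/4 + ((-16 + b)*(b + (2*b)*(2*b)))/4 = -9/4 + ((-16 + b)*(b + 4*b²))/4 = -9/4 + (-16 + b)*(b + 4*b²)/4)
12*(6 - 8) - D(-10) = 12*(6 - 8) - (-9/4 + (-10)³ - 4*(-10) - 63/4*(-10)²) = 12*(-2) - (-9/4 - 1000 + 40 - 63/4*100) = -24 - (-9/4 - 1000 + 40 - 1575) = -24 - 1*(-10149/4) = -24 + 10149/4 = 10053/4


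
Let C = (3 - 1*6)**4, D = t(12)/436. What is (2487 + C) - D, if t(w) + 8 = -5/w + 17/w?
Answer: 1119655/436 ≈ 2568.0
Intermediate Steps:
t(w) = -8 + 12/w (t(w) = -8 + (-5/w + 17/w) = -8 + 12/w)
D = -7/436 (D = (-8 + 12/12)/436 = (-8 + 12*(1/12))*(1/436) = (-8 + 1)*(1/436) = -7*1/436 = -7/436 ≈ -0.016055)
C = 81 (C = (3 - 6)**4 = (-3)**4 = 81)
(2487 + C) - D = (2487 + 81) - 1*(-7/436) = 2568 + 7/436 = 1119655/436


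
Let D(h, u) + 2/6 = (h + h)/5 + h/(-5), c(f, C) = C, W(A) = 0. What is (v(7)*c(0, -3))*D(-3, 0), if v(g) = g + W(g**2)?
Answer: 98/5 ≈ 19.600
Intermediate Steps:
v(g) = g (v(g) = g + 0 = g)
D(h, u) = -1/3 + h/5 (D(h, u) = -1/3 + ((h + h)/5 + h/(-5)) = -1/3 + ((2*h)*(1/5) + h*(-1/5)) = -1/3 + (2*h/5 - h/5) = -1/3 + h/5)
(v(7)*c(0, -3))*D(-3, 0) = (7*(-3))*(-1/3 + (1/5)*(-3)) = -21*(-1/3 - 3/5) = -21*(-14/15) = 98/5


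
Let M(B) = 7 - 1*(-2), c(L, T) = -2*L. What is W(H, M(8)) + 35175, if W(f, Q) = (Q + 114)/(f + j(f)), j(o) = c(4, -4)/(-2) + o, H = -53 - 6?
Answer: 1336609/38 ≈ 35174.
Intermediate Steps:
M(B) = 9 (M(B) = 7 + 2 = 9)
H = -59
j(o) = 4 + o (j(o) = -2*4/(-2) + o = -8*(-½) + o = 4 + o)
W(f, Q) = (114 + Q)/(4 + 2*f) (W(f, Q) = (Q + 114)/(f + (4 + f)) = (114 + Q)/(4 + 2*f))
W(H, M(8)) + 35175 = (114 + 9)/(2*(2 - 59)) + 35175 = (½)*123/(-57) + 35175 = (½)*(-1/57)*123 + 35175 = -41/38 + 35175 = 1336609/38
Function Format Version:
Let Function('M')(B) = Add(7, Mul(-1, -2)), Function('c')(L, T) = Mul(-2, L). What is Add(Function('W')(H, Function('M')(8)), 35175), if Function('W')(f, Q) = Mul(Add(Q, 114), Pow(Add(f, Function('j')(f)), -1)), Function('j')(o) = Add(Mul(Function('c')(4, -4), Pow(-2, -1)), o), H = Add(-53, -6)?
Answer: Rational(1336609, 38) ≈ 35174.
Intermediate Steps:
Function('M')(B) = 9 (Function('M')(B) = Add(7, 2) = 9)
H = -59
Function('j')(o) = Add(4, o) (Function('j')(o) = Add(Mul(Mul(-2, 4), Pow(-2, -1)), o) = Add(Mul(-8, Rational(-1, 2)), o) = Add(4, o))
Function('W')(f, Q) = Mul(Pow(Add(4, Mul(2, f)), -1), Add(114, Q)) (Function('W')(f, Q) = Mul(Add(Q, 114), Pow(Add(f, Add(4, f)), -1)) = Mul(Add(114, Q), Pow(Add(4, Mul(2, f)), -1)) = Mul(Pow(Add(4, Mul(2, f)), -1), Add(114, Q)))
Add(Function('W')(H, Function('M')(8)), 35175) = Add(Mul(Rational(1, 2), Pow(Add(2, -59), -1), Add(114, 9)), 35175) = Add(Mul(Rational(1, 2), Pow(-57, -1), 123), 35175) = Add(Mul(Rational(1, 2), Rational(-1, 57), 123), 35175) = Add(Rational(-41, 38), 35175) = Rational(1336609, 38)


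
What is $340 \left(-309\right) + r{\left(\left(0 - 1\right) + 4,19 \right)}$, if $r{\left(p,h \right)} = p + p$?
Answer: $-105054$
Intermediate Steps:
$r{\left(p,h \right)} = 2 p$
$340 \left(-309\right) + r{\left(\left(0 - 1\right) + 4,19 \right)} = 340 \left(-309\right) + 2 \left(\left(0 - 1\right) + 4\right) = -105060 + 2 \left(-1 + 4\right) = -105060 + 2 \cdot 3 = -105060 + 6 = -105054$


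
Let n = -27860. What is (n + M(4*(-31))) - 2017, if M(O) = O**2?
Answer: -14501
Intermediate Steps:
(n + M(4*(-31))) - 2017 = (-27860 + (4*(-31))**2) - 2017 = (-27860 + (-124)**2) - 2017 = (-27860 + 15376) - 2017 = -12484 - 2017 = -14501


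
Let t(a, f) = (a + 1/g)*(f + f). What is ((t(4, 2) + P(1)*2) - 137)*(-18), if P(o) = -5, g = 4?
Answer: 2340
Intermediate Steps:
t(a, f) = 2*f*(¼ + a) (t(a, f) = (a + 1/4)*(f + f) = (a + ¼)*(2*f) = (¼ + a)*(2*f) = 2*f*(¼ + a))
((t(4, 2) + P(1)*2) - 137)*(-18) = (((½)*2*(1 + 4*4) - 5*2) - 137)*(-18) = (((½)*2*(1 + 16) - 10) - 137)*(-18) = (((½)*2*17 - 10) - 137)*(-18) = ((17 - 10) - 137)*(-18) = (7 - 137)*(-18) = -130*(-18) = 2340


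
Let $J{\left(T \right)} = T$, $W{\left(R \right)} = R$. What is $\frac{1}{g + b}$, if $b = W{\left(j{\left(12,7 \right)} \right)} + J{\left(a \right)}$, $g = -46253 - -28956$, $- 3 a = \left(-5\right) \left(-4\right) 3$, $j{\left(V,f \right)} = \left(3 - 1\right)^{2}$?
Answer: $- \frac{1}{17313} \approx -5.776 \cdot 10^{-5}$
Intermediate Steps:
$j{\left(V,f \right)} = 4$ ($j{\left(V,f \right)} = 2^{2} = 4$)
$a = -20$ ($a = - \frac{\left(-5\right) \left(-4\right) 3}{3} = - \frac{20 \cdot 3}{3} = \left(- \frac{1}{3}\right) 60 = -20$)
$g = -17297$ ($g = -46253 + 28956 = -17297$)
$b = -16$ ($b = 4 - 20 = -16$)
$\frac{1}{g + b} = \frac{1}{-17297 - 16} = \frac{1}{-17313} = - \frac{1}{17313}$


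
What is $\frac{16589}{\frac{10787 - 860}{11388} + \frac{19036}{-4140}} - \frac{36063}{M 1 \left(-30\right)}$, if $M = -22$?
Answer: $- \frac{273861896493}{60771260} \approx -4506.4$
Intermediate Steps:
$\frac{16589}{\frac{10787 - 860}{11388} + \frac{19036}{-4140}} - \frac{36063}{M 1 \left(-30\right)} = \frac{16589}{\frac{10787 - 860}{11388} + \frac{19036}{-4140}} - \frac{36063}{\left(-22\right) 1 \left(-30\right)} = \frac{16589}{9927 \cdot \frac{1}{11388} + 19036 \left(- \frac{1}{4140}\right)} - \frac{36063}{\left(-22\right) \left(-30\right)} = \frac{16589}{\frac{3309}{3796} - \frac{4759}{1035}} - \frac{36063}{660} = \frac{16589}{- \frac{14640349}{3928860}} - \frac{12021}{220} = 16589 \left(- \frac{3928860}{14640349}\right) - \frac{12021}{220} = - \frac{1229733180}{276233} - \frac{12021}{220} = - \frac{273861896493}{60771260}$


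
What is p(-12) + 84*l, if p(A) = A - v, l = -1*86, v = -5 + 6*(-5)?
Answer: -7201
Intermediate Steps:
v = -35 (v = -5 - 30 = -35)
l = -86
p(A) = 35 + A (p(A) = A - 1*(-35) = A + 35 = 35 + A)
p(-12) + 84*l = (35 - 12) + 84*(-86) = 23 - 7224 = -7201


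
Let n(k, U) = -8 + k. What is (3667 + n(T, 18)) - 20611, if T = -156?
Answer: -17108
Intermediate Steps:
(3667 + n(T, 18)) - 20611 = (3667 + (-8 - 156)) - 20611 = (3667 - 164) - 20611 = 3503 - 20611 = -17108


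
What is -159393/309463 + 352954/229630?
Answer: 36312394556/35530994345 ≈ 1.0220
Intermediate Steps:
-159393/309463 + 352954/229630 = -159393*1/309463 + 352954*(1/229630) = -159393/309463 + 176477/114815 = 36312394556/35530994345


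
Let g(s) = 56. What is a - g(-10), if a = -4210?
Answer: -4266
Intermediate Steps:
a - g(-10) = -4210 - 1*56 = -4210 - 56 = -4266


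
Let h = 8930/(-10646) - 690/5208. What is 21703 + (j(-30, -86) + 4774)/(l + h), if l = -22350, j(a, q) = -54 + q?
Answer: 2241239220783219/103269623165 ≈ 21703.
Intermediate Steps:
h = -4487765/4620364 (h = 8930*(-1/10646) - 690*1/5208 = -4465/5323 - 115/868 = -4487765/4620364 ≈ -0.97130)
21703 + (j(-30, -86) + 4774)/(l + h) = 21703 + ((-54 - 86) + 4774)/(-22350 - 4487765/4620364) = 21703 + (-140 + 4774)/(-103269623165/4620364) = 21703 + 4634*(-4620364/103269623165) = 21703 - 21410766776/103269623165 = 2241239220783219/103269623165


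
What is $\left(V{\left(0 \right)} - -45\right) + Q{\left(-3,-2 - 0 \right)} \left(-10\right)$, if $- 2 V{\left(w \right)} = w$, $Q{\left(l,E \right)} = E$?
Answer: $65$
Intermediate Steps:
$V{\left(w \right)} = - \frac{w}{2}$
$\left(V{\left(0 \right)} - -45\right) + Q{\left(-3,-2 - 0 \right)} \left(-10\right) = \left(\left(- \frac{1}{2}\right) 0 - -45\right) + \left(-2 - 0\right) \left(-10\right) = \left(0 + 45\right) + \left(-2 + 0\right) \left(-10\right) = 45 - -20 = 45 + 20 = 65$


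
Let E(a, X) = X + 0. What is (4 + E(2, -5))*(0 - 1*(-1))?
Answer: -1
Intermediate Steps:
E(a, X) = X
(4 + E(2, -5))*(0 - 1*(-1)) = (4 - 5)*(0 - 1*(-1)) = -(0 + 1) = -1*1 = -1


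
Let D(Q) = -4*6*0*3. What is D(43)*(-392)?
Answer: 0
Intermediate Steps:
D(Q) = 0 (D(Q) = -0*3 = -4*0 = 0)
D(43)*(-392) = 0*(-392) = 0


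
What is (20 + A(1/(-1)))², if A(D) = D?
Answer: 361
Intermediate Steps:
(20 + A(1/(-1)))² = (20 + 1/(-1))² = (20 - 1)² = 19² = 361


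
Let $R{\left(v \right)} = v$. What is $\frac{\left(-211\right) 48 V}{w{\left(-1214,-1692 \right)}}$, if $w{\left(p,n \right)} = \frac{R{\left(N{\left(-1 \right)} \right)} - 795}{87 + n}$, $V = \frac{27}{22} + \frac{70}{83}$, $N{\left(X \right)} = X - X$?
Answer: $- \frac{2048727288}{48389} \approx -42339.0$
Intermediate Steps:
$N{\left(X \right)} = 0$
$V = \frac{3781}{1826}$ ($V = 27 \cdot \frac{1}{22} + 70 \cdot \frac{1}{83} = \frac{27}{22} + \frac{70}{83} = \frac{3781}{1826} \approx 2.0706$)
$w{\left(p,n \right)} = - \frac{795}{87 + n}$ ($w{\left(p,n \right)} = \frac{0 - 795}{87 + n} = - \frac{795}{87 + n}$)
$\frac{\left(-211\right) 48 V}{w{\left(-1214,-1692 \right)}} = \frac{\left(-211\right) 48 \cdot \frac{3781}{1826}}{\left(-795\right) \frac{1}{87 - 1692}} = \frac{\left(-10128\right) \frac{3781}{1826}}{\left(-795\right) \frac{1}{-1605}} = - \frac{19146984}{913 \left(\left(-795\right) \left(- \frac{1}{1605}\right)\right)} = - \frac{19146984}{913 \cdot \frac{53}{107}} = \left(- \frac{19146984}{913}\right) \frac{107}{53} = - \frac{2048727288}{48389}$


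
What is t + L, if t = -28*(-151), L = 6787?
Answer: 11015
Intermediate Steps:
t = 4228
t + L = 4228 + 6787 = 11015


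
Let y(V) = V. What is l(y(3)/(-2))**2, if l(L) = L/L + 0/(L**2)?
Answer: 1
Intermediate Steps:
l(L) = 1 (l(L) = 1 + 0/L**2 = 1 + 0 = 1)
l(y(3)/(-2))**2 = 1**2 = 1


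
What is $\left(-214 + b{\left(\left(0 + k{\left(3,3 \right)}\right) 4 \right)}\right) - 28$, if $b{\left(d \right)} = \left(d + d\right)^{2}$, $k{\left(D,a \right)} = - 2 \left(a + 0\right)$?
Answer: $2062$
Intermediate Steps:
$k{\left(D,a \right)} = - 2 a$
$b{\left(d \right)} = 4 d^{2}$ ($b{\left(d \right)} = \left(2 d\right)^{2} = 4 d^{2}$)
$\left(-214 + b{\left(\left(0 + k{\left(3,3 \right)}\right) 4 \right)}\right) - 28 = \left(-214 + 4 \left(\left(0 - 6\right) 4\right)^{2}\right) - 28 = \left(-214 + 4 \left(\left(-6\right) 4\right)^{2}\right) - 28 = \left(-214 + 4 \left(-24\right)^{2}\right) - 28 = \left(-214 + 4 \cdot 576\right) - 28 = \left(-214 + 2304\right) - 28 = 2090 - 28 = 2062$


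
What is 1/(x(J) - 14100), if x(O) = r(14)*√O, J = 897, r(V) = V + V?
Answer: -1175/16508896 - 7*√897/49526688 ≈ -7.5407e-5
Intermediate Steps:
r(V) = 2*V
x(O) = 28*√O (x(O) = (2*14)*√O = 28*√O)
1/(x(J) - 14100) = 1/(28*√897 - 14100) = 1/(-14100 + 28*√897)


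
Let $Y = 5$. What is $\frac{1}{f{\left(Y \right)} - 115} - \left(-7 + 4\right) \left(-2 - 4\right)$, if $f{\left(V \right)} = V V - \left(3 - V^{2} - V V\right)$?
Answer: $- \frac{775}{43} \approx -18.023$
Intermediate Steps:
$f{\left(V \right)} = -3 + 3 V^{2}$ ($f{\left(V \right)} = V^{2} + \left(\left(V^{2} + V^{2}\right) - 3\right) = V^{2} + \left(2 V^{2} - 3\right) = V^{2} + \left(-3 + 2 V^{2}\right) = -3 + 3 V^{2}$)
$\frac{1}{f{\left(Y \right)} - 115} - \left(-7 + 4\right) \left(-2 - 4\right) = \frac{1}{\left(-3 + 3 \cdot 5^{2}\right) - 115} - \left(-7 + 4\right) \left(-2 - 4\right) = \frac{1}{\left(-3 + 3 \cdot 25\right) - 115} - - 3 \left(-2 - 4\right) = \frac{1}{\left(-3 + 75\right) - 115} - \left(-3\right) \left(-6\right) = \frac{1}{72 - 115} - 18 = \frac{1}{-43} - 18 = - \frac{1}{43} - 18 = - \frac{775}{43}$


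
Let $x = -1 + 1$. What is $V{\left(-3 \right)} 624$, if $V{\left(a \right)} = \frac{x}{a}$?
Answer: $0$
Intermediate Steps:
$x = 0$
$V{\left(a \right)} = 0$ ($V{\left(a \right)} = \frac{0}{a} = 0$)
$V{\left(-3 \right)} 624 = 0 \cdot 624 = 0$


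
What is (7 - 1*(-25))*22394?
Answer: 716608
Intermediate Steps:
(7 - 1*(-25))*22394 = (7 + 25)*22394 = 32*22394 = 716608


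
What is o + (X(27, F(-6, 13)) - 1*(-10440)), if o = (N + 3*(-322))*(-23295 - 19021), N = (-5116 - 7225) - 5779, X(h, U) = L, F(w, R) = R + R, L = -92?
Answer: 807653524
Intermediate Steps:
F(w, R) = 2*R
X(h, U) = -92
N = -18120 (N = -12341 - 5779 = -18120)
o = 807643176 (o = (-18120 + 3*(-322))*(-23295 - 19021) = (-18120 - 966)*(-42316) = -19086*(-42316) = 807643176)
o + (X(27, F(-6, 13)) - 1*(-10440)) = 807643176 + (-92 - 1*(-10440)) = 807643176 + (-92 + 10440) = 807643176 + 10348 = 807653524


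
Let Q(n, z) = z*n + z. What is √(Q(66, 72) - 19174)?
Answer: 5*I*√574 ≈ 119.79*I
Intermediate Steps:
Q(n, z) = z + n*z (Q(n, z) = n*z + z = z + n*z)
√(Q(66, 72) - 19174) = √(72*(1 + 66) - 19174) = √(72*67 - 19174) = √(4824 - 19174) = √(-14350) = 5*I*√574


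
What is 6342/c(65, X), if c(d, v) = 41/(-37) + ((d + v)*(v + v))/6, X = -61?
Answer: -703962/9151 ≈ -76.927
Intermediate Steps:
c(d, v) = -41/37 + v*(d + v)/3 (c(d, v) = 41*(-1/37) + ((d + v)*(2*v))*(⅙) = -41/37 + (2*v*(d + v))*(⅙) = -41/37 + v*(d + v)/3)
6342/c(65, X) = 6342/(-41/37 + (⅓)*(-61)² + (⅓)*65*(-61)) = 6342/(-41/37 + (⅓)*3721 - 3965/3) = 6342/(-41/37 + 3721/3 - 3965/3) = 6342/(-9151/111) = 6342*(-111/9151) = -703962/9151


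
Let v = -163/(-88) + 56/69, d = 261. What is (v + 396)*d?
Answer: 210599769/2024 ≈ 1.0405e+5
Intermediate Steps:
v = 16175/6072 (v = -163*(-1/88) + 56*(1/69) = 163/88 + 56/69 = 16175/6072 ≈ 2.6639)
(v + 396)*d = (16175/6072 + 396)*261 = (2420687/6072)*261 = 210599769/2024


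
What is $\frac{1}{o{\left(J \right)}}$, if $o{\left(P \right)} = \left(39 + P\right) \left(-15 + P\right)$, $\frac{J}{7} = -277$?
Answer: $\frac{1}{3712600} \approx 2.6935 \cdot 10^{-7}$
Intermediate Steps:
$J = -1939$ ($J = 7 \left(-277\right) = -1939$)
$o{\left(P \right)} = \left(-15 + P\right) \left(39 + P\right)$
$\frac{1}{o{\left(J \right)}} = \frac{1}{-585 + \left(-1939\right)^{2} + 24 \left(-1939\right)} = \frac{1}{-585 + 3759721 - 46536} = \frac{1}{3712600}$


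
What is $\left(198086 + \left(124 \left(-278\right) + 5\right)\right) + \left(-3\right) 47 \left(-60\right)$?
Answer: $172079$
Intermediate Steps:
$\left(198086 + \left(124 \left(-278\right) + 5\right)\right) + \left(-3\right) 47 \left(-60\right) = \left(198086 + \left(-34472 + 5\right)\right) - -8460 = \left(198086 - 34467\right) + 8460 = 163619 + 8460 = 172079$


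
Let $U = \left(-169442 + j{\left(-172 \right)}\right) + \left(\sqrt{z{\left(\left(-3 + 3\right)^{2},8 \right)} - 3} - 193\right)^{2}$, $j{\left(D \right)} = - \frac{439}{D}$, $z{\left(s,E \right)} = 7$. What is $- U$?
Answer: $\frac{22868853}{172} \approx 1.3296 \cdot 10^{5}$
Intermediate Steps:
$U = - \frac{22868853}{172}$ ($U = \left(-169442 - \frac{439}{-172}\right) + \left(\sqrt{7 - 3} - 193\right)^{2} = \left(-169442 - - \frac{439}{172}\right) + \left(\sqrt{4} - 193\right)^{2} = \left(-169442 + \frac{439}{172}\right) + \left(2 - 193\right)^{2} = - \frac{29143585}{172} + \left(-191\right)^{2} = - \frac{29143585}{172} + 36481 = - \frac{22868853}{172} \approx -1.3296 \cdot 10^{5}$)
$- U = \left(-1\right) \left(- \frac{22868853}{172}\right) = \frac{22868853}{172}$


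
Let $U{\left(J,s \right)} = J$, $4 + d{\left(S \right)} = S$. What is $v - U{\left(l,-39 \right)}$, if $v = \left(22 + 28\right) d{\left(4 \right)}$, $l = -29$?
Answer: $29$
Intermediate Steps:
$d{\left(S \right)} = -4 + S$
$v = 0$ ($v = \left(22 + 28\right) \left(-4 + 4\right) = 50 \cdot 0 = 0$)
$v - U{\left(l,-39 \right)} = 0 - -29 = 0 + 29 = 29$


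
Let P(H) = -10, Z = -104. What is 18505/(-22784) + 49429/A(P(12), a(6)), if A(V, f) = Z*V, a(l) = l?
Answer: 69184071/1480960 ≈ 46.716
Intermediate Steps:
A(V, f) = -104*V
18505/(-22784) + 49429/A(P(12), a(6)) = 18505/(-22784) + 49429/((-104*(-10))) = 18505*(-1/22784) + 49429/1040 = -18505/22784 + 49429*(1/1040) = -18505/22784 + 49429/1040 = 69184071/1480960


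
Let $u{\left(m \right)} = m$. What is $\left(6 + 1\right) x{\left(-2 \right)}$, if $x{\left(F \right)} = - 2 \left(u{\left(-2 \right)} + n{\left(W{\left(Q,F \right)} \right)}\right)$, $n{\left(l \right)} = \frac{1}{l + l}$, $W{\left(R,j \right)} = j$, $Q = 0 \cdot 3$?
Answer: $\frac{63}{2} \approx 31.5$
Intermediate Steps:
$Q = 0$
$n{\left(l \right)} = \frac{1}{2 l}$
$x{\left(F \right)} = 4 - \frac{1}{F}$ ($x{\left(F \right)} = - 2 \left(-2 + \frac{1}{2 F}\right) = 4 - \frac{1}{F}$)
$\left(6 + 1\right) x{\left(-2 \right)} = \left(6 + 1\right) \left(4 - \frac{1}{-2}\right) = 7 \left(4 - - \frac{1}{2}\right) = 7 \left(4 + \frac{1}{2}\right) = 7 \cdot \frac{9}{2} = \frac{63}{2}$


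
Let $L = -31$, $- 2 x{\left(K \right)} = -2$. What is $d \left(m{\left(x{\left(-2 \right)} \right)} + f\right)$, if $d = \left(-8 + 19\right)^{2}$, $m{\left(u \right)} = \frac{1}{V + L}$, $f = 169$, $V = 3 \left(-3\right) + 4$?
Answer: $\frac{736043}{36} \approx 20446.0$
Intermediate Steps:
$x{\left(K \right)} = 1$ ($x{\left(K \right)} = \left(- \frac{1}{2}\right) \left(-2\right) = 1$)
$V = -5$ ($V = -9 + 4 = -5$)
$m{\left(u \right)} = - \frac{1}{36}$ ($m{\left(u \right)} = \frac{1}{-5 - 31} = \frac{1}{-36} = - \frac{1}{36}$)
$d = 121$ ($d = 11^{2} = 121$)
$d \left(m{\left(x{\left(-2 \right)} \right)} + f\right) = 121 \left(- \frac{1}{36} + 169\right) = 121 \cdot \frac{6083}{36} = \frac{736043}{36}$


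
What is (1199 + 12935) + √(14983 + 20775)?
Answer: 14134 + √35758 ≈ 14323.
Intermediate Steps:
(1199 + 12935) + √(14983 + 20775) = 14134 + √35758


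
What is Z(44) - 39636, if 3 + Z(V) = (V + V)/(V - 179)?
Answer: -5351353/135 ≈ -39640.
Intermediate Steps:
Z(V) = -3 + 2*V/(-179 + V) (Z(V) = -3 + (V + V)/(V - 179) = -3 + (2*V)/(-179 + V) = -3 + 2*V/(-179 + V))
Z(44) - 39636 = (537 - 1*44)/(-179 + 44) - 39636 = (537 - 44)/(-135) - 39636 = -1/135*493 - 39636 = -493/135 - 39636 = -5351353/135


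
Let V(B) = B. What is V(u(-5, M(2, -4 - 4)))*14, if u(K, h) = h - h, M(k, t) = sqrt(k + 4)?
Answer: 0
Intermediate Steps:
M(k, t) = sqrt(4 + k)
u(K, h) = 0
V(u(-5, M(2, -4 - 4)))*14 = 0*14 = 0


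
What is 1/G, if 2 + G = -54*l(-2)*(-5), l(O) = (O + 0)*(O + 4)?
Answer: -1/1082 ≈ -0.00092421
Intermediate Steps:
l(O) = O*(4 + O)
G = -1082 (G = -2 - 54*(-2*(4 - 2))*(-5) = -2 - 54*(-2*2)*(-5) = -2 - (-216)*(-5) = -2 - 54*20 = -2 - 1080 = -1082)
1/G = 1/(-1082) = -1/1082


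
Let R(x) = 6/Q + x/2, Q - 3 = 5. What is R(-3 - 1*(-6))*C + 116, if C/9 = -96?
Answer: -1828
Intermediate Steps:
Q = 8 (Q = 3 + 5 = 8)
C = -864 (C = 9*(-96) = -864)
R(x) = 3/4 + x/2 (R(x) = 6/8 + x/2 = 6*(1/8) + x*(1/2) = 3/4 + x/2)
R(-3 - 1*(-6))*C + 116 = (3/4 + (-3 - 1*(-6))/2)*(-864) + 116 = (3/4 + (-3 + 6)/2)*(-864) + 116 = (3/4 + (1/2)*3)*(-864) + 116 = (3/4 + 3/2)*(-864) + 116 = (9/4)*(-864) + 116 = -1944 + 116 = -1828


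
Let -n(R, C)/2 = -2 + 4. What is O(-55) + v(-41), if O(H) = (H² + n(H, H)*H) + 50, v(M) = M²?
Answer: 4976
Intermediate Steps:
n(R, C) = -4 (n(R, C) = -2*(-2 + 4) = -2*2 = -4)
O(H) = 50 + H² - 4*H (O(H) = (H² - 4*H) + 50 = 50 + H² - 4*H)
O(-55) + v(-41) = (50 + (-55)² - 4*(-55)) + (-41)² = (50 + 3025 + 220) + 1681 = 3295 + 1681 = 4976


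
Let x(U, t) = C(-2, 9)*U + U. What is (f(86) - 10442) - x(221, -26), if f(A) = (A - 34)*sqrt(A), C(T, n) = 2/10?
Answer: -53536/5 + 52*sqrt(86) ≈ -10225.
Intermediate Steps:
C(T, n) = 1/5 (C(T, n) = 2*(1/10) = 1/5)
f(A) = sqrt(A)*(-34 + A) (f(A) = (-34 + A)*sqrt(A) = sqrt(A)*(-34 + A))
x(U, t) = 6*U/5 (x(U, t) = U/5 + U = 6*U/5)
(f(86) - 10442) - x(221, -26) = (sqrt(86)*(-34 + 86) - 10442) - 6*221/5 = (sqrt(86)*52 - 10442) - 1*1326/5 = (52*sqrt(86) - 10442) - 1326/5 = (-10442 + 52*sqrt(86)) - 1326/5 = -53536/5 + 52*sqrt(86)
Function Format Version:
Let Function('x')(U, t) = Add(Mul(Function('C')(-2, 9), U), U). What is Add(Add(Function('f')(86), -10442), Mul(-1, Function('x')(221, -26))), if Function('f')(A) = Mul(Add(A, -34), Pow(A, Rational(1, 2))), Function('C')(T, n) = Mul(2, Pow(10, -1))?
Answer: Add(Rational(-53536, 5), Mul(52, Pow(86, Rational(1, 2)))) ≈ -10225.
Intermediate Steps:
Function('C')(T, n) = Rational(1, 5) (Function('C')(T, n) = Mul(2, Rational(1, 10)) = Rational(1, 5))
Function('f')(A) = Mul(Pow(A, Rational(1, 2)), Add(-34, A)) (Function('f')(A) = Mul(Add(-34, A), Pow(A, Rational(1, 2))) = Mul(Pow(A, Rational(1, 2)), Add(-34, A)))
Function('x')(U, t) = Mul(Rational(6, 5), U) (Function('x')(U, t) = Add(Mul(Rational(1, 5), U), U) = Mul(Rational(6, 5), U))
Add(Add(Function('f')(86), -10442), Mul(-1, Function('x')(221, -26))) = Add(Add(Mul(Pow(86, Rational(1, 2)), Add(-34, 86)), -10442), Mul(-1, Mul(Rational(6, 5), 221))) = Add(Add(Mul(Pow(86, Rational(1, 2)), 52), -10442), Mul(-1, Rational(1326, 5))) = Add(Add(Mul(52, Pow(86, Rational(1, 2))), -10442), Rational(-1326, 5)) = Add(Add(-10442, Mul(52, Pow(86, Rational(1, 2)))), Rational(-1326, 5)) = Add(Rational(-53536, 5), Mul(52, Pow(86, Rational(1, 2))))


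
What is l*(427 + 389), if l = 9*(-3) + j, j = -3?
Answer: -24480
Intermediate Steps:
l = -30 (l = 9*(-3) - 3 = -27 - 3 = -30)
l*(427 + 389) = -30*(427 + 389) = -30*816 = -24480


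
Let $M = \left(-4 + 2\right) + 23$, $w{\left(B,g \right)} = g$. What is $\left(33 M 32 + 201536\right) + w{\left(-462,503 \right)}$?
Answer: $224215$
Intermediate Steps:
$M = 21$ ($M = -2 + 23 = 21$)
$\left(33 M 32 + 201536\right) + w{\left(-462,503 \right)} = \left(33 \cdot 21 \cdot 32 + 201536\right) + 503 = \left(693 \cdot 32 + 201536\right) + 503 = \left(22176 + 201536\right) + 503 = 223712 + 503 = 224215$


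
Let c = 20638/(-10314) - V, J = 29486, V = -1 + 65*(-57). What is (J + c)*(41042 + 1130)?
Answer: 7218194311900/5157 ≈ 1.3997e+9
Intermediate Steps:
V = -3706 (V = -1 - 3705 = -3706)
c = 19101523/5157 (c = 20638/(-10314) - 1*(-3706) = 20638*(-1/10314) + 3706 = -10319/5157 + 3706 = 19101523/5157 ≈ 3704.0)
(J + c)*(41042 + 1130) = (29486 + 19101523/5157)*(41042 + 1130) = (171160825/5157)*42172 = 7218194311900/5157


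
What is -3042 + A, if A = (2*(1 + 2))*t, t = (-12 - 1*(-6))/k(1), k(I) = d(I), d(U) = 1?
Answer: -3078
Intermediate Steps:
k(I) = 1
t = -6 (t = (-12 - 1*(-6))/1 = (-12 + 6)*1 = -6*1 = -6)
A = -36 (A = (2*(1 + 2))*(-6) = (2*3)*(-6) = 6*(-6) = -36)
-3042 + A = -3042 - 36 = -3078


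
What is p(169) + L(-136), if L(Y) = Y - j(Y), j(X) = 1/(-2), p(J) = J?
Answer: 67/2 ≈ 33.500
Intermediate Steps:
j(X) = -1/2
L(Y) = 1/2 + Y (L(Y) = Y - 1*(-1/2) = Y + 1/2 = 1/2 + Y)
p(169) + L(-136) = 169 + (1/2 - 136) = 169 - 271/2 = 67/2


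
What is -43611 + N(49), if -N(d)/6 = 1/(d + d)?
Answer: -2136942/49 ≈ -43611.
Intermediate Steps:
N(d) = -3/d (N(d) = -6/(d + d) = -6*1/(2*d) = -3/d)
-43611 + N(49) = -43611 - 3/49 = -2136942/49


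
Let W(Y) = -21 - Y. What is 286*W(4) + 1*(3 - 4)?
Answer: -7151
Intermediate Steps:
286*W(4) + 1*(3 - 4) = 286*(-21 - 1*4) + 1*(3 - 4) = 286*(-21 - 4) + 1*(-1) = 286*(-25) - 1 = -7150 - 1 = -7151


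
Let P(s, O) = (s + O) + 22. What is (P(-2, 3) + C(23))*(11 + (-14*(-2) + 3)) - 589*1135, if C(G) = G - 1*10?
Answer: -667003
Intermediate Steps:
P(s, O) = 22 + O + s (P(s, O) = (O + s) + 22 = 22 + O + s)
C(G) = -10 + G (C(G) = G - 10 = -10 + G)
(P(-2, 3) + C(23))*(11 + (-14*(-2) + 3)) - 589*1135 = ((22 + 3 - 2) + (-10 + 23))*(11 + (-14*(-2) + 3)) - 589*1135 = (23 + 13)*(11 + (28 + 3)) - 668515 = 36*(11 + 31) - 668515 = 36*42 - 668515 = 1512 - 668515 = -667003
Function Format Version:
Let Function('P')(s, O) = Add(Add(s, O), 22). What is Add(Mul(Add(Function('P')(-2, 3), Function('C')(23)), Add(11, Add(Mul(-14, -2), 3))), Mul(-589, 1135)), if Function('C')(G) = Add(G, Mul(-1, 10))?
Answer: -667003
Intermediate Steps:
Function('P')(s, O) = Add(22, O, s) (Function('P')(s, O) = Add(Add(O, s), 22) = Add(22, O, s))
Function('C')(G) = Add(-10, G) (Function('C')(G) = Add(G, -10) = Add(-10, G))
Add(Mul(Add(Function('P')(-2, 3), Function('C')(23)), Add(11, Add(Mul(-14, -2), 3))), Mul(-589, 1135)) = Add(Mul(Add(Add(22, 3, -2), Add(-10, 23)), Add(11, Add(Mul(-14, -2), 3))), Mul(-589, 1135)) = Add(Mul(Add(23, 13), Add(11, Add(28, 3))), -668515) = Add(Mul(36, Add(11, 31)), -668515) = Add(Mul(36, 42), -668515) = Add(1512, -668515) = -667003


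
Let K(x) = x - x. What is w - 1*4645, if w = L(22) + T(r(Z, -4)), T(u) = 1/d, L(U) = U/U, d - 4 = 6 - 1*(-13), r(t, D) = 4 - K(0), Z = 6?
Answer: -106811/23 ≈ -4644.0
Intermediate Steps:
K(x) = 0
r(t, D) = 4 (r(t, D) = 4 - 1*0 = 4 + 0 = 4)
d = 23 (d = 4 + (6 - 1*(-13)) = 4 + (6 + 13) = 4 + 19 = 23)
L(U) = 1
T(u) = 1/23
w = 24/23 (w = 1 + 1/23 = 24/23 ≈ 1.0435)
w - 1*4645 = 24/23 - 1*4645 = 24/23 - 4645 = -106811/23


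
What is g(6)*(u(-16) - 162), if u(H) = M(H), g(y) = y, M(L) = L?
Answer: -1068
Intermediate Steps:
u(H) = H
g(6)*(u(-16) - 162) = 6*(-16 - 162) = 6*(-178) = -1068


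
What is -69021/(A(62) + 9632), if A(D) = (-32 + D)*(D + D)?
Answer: -69021/13352 ≈ -5.1693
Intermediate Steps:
A(D) = 2*D*(-32 + D) (A(D) = (-32 + D)*(2*D) = 2*D*(-32 + D))
-69021/(A(62) + 9632) = -69021/(2*62*(-32 + 62) + 9632) = -69021/(2*62*30 + 9632) = -69021/(3720 + 9632) = -69021/13352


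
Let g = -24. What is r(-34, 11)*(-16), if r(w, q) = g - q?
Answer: 560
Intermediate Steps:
r(w, q) = -24 - q
r(-34, 11)*(-16) = (-24 - 1*11)*(-16) = (-24 - 11)*(-16) = -35*(-16) = 560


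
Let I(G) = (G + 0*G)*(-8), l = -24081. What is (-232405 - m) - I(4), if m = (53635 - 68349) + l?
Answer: -193578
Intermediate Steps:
m = -38795 (m = (53635 - 68349) - 24081 = -14714 - 24081 = -38795)
I(G) = -8*G (I(G) = (G + 0)*(-8) = G*(-8) = -8*G)
(-232405 - m) - I(4) = (-232405 - 1*(-38795)) - (-8)*4 = (-232405 + 38795) - 1*(-32) = -193610 + 32 = -193578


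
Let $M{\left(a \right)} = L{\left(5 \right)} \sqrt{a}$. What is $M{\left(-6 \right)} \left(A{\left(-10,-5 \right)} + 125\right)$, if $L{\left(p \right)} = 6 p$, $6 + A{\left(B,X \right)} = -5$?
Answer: $3420 i \sqrt{6} \approx 8377.3 i$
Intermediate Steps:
$A{\left(B,X \right)} = -11$ ($A{\left(B,X \right)} = -6 - 5 = -11$)
$M{\left(a \right)} = 30 \sqrt{a}$ ($M{\left(a \right)} = 6 \cdot 5 \sqrt{a} = 30 \sqrt{a}$)
$M{\left(-6 \right)} \left(A{\left(-10,-5 \right)} + 125\right) = 30 \sqrt{-6} \left(-11 + 125\right) = 30 i \sqrt{6} \cdot 114 = 3420 i \sqrt{6}$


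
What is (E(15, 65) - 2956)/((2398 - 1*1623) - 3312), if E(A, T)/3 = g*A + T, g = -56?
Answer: 5281/2537 ≈ 2.0816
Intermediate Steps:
E(A, T) = -168*A + 3*T (E(A, T) = 3*(-56*A + T) = 3*(T - 56*A) = -168*A + 3*T)
(E(15, 65) - 2956)/((2398 - 1*1623) - 3312) = ((-168*15 + 3*65) - 2956)/((2398 - 1*1623) - 3312) = ((-2520 + 195) - 2956)/((2398 - 1623) - 3312) = (-2325 - 2956)/(775 - 3312) = -5281/(-2537) = -5281*(-1/2537) = 5281/2537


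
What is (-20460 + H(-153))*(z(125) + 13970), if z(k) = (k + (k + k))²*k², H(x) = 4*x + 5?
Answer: -46290089227865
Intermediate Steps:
H(x) = 5 + 4*x
z(k) = 9*k⁴ (z(k) = (k + 2*k)²*k² = (3*k)²*k² = (9*k²)*k² = 9*k⁴)
(-20460 + H(-153))*(z(125) + 13970) = (-20460 + (5 + 4*(-153)))*(9*125⁴ + 13970) = (-20460 + (5 - 612))*(9*244140625 + 13970) = (-20460 - 607)*(2197265625 + 13970) = -21067*2197279595 = -46290089227865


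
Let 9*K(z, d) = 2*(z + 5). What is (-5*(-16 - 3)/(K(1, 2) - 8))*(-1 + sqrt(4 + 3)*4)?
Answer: 57/4 - 57*sqrt(7) ≈ -136.56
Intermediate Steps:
K(z, d) = 10/9 + 2*z/9 (K(z, d) = (2*(z + 5))/9 = (2*(5 + z))/9 = (10 + 2*z)/9 = 10/9 + 2*z/9)
(-5*(-16 - 3)/(K(1, 2) - 8))*(-1 + sqrt(4 + 3)*4) = (-5*(-16 - 3)/((10/9 + (2/9)*1) - 8))*(-1 + sqrt(4 + 3)*4) = (-(-95)/((10/9 + 2/9) - 8))*(-1 + sqrt(7)*4) = (-(-95)/(4/3 - 8))*(-1 + 4*sqrt(7)) = (-(-95)/(-20/3))*(-1 + 4*sqrt(7)) = (-(-95)*(-3)/20)*(-1 + 4*sqrt(7)) = (-5*57/20)*(-1 + 4*sqrt(7)) = -57*(-1 + 4*sqrt(7))/4 = 57/4 - 57*sqrt(7)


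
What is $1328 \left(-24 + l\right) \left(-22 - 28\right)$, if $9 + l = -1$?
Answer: $2257600$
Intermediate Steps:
$l = -10$ ($l = -9 - 1 = -10$)
$1328 \left(-24 + l\right) \left(-22 - 28\right) = 1328 \left(-24 - 10\right) \left(-22 - 28\right) = 1328 \left(\left(-34\right) \left(-50\right)\right) = 1328 \cdot 1700 = 2257600$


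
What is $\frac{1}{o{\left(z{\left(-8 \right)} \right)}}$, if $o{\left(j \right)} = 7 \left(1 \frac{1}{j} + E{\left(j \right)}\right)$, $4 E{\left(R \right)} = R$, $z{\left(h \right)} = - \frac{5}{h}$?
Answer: $\frac{160}{1967} \approx 0.081342$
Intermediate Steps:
$E{\left(R \right)} = \frac{R}{4}$
$o{\left(j \right)} = \frac{7}{j} + \frac{7 j}{4}$ ($o{\left(j \right)} = 7 \left(1 \frac{1}{j} + \frac{j}{4}\right) = 7 \left(\frac{1}{j} + \frac{j}{4}\right) = \frac{7}{j} + \frac{7 j}{4}$)
$\frac{1}{o{\left(z{\left(-8 \right)} \right)}} = \frac{1}{\frac{7}{\left(-5\right) \frac{1}{-8}} + \frac{7 \left(- \frac{5}{-8}\right)}{4}} = \frac{1}{\frac{7}{\left(-5\right) \left(- \frac{1}{8}\right)} + \frac{7 \left(\left(-5\right) \left(- \frac{1}{8}\right)\right)}{4}} = \frac{1}{\frac{7}{\frac{5}{8}} + \frac{7}{4} \cdot \frac{5}{8}} = \frac{1}{7 \cdot \frac{8}{5} + \frac{35}{32}} = \frac{1}{\frac{56}{5} + \frac{35}{32}} = \frac{1}{\frac{1967}{160}} = \frac{160}{1967}$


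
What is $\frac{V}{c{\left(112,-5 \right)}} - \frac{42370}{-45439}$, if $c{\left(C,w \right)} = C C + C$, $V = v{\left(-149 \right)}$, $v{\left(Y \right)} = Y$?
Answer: $\frac{529464309}{575075984} \approx 0.92069$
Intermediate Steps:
$V = -149$
$c{\left(C,w \right)} = C + C^{2}$ ($c{\left(C,w \right)} = C^{2} + C = C + C^{2}$)
$\frac{V}{c{\left(112,-5 \right)}} - \frac{42370}{-45439} = - \frac{149}{112 \left(1 + 112\right)} - \frac{42370}{-45439} = - \frac{149}{112 \cdot 113} - - \frac{42370}{45439} = - \frac{149}{12656} + \frac{42370}{45439} = \frac{529464309}{575075984}$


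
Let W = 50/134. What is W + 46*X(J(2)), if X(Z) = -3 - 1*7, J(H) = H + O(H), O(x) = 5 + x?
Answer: -30795/67 ≈ -459.63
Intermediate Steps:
J(H) = 5 + 2*H (J(H) = H + (5 + H) = 5 + 2*H)
W = 25/67 (W = 50*(1/134) = 25/67 ≈ 0.37313)
X(Z) = -10 (X(Z) = -3 - 7 = -10)
W + 46*X(J(2)) = 25/67 + 46*(-10) = 25/67 - 460 = -30795/67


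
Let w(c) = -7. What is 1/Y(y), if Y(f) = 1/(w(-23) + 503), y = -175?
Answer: 496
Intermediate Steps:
Y(f) = 1/496 (Y(f) = 1/(-7 + 503) = 1/496)
1/Y(y) = 1/(1/496) = 496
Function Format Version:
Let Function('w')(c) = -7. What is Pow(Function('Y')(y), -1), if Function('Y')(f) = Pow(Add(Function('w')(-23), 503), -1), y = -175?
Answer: 496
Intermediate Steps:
Function('Y')(f) = Rational(1, 496) (Function('Y')(f) = Pow(Add(-7, 503), -1) = Pow(496, -1) = Rational(1, 496))
Pow(Function('Y')(y), -1) = Pow(Rational(1, 496), -1) = 496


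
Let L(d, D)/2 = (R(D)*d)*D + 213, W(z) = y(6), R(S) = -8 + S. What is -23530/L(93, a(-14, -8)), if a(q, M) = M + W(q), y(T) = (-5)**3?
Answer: -11765/1744242 ≈ -0.0067450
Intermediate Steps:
y(T) = -125
W(z) = -125
a(q, M) = -125 + M (a(q, M) = M - 125 = -125 + M)
L(d, D) = 426 + 2*D*d*(-8 + D) (L(d, D) = 2*(((-8 + D)*d)*D + 213) = 2*((d*(-8 + D))*D + 213) = 2*(D*d*(-8 + D) + 213) = 2*(213 + D*d*(-8 + D)) = 426 + 2*D*d*(-8 + D))
-23530/L(93, a(-14, -8)) = -23530/(426 + 2*(-125 - 8)*93*(-8 + (-125 - 8))) = -23530/(426 + 2*(-133)*93*(-8 - 133)) = -23530/(426 + 2*(-133)*93*(-141)) = -23530/(426 + 3488058) = -23530/3488484 = -23530*1/3488484 = -11765/1744242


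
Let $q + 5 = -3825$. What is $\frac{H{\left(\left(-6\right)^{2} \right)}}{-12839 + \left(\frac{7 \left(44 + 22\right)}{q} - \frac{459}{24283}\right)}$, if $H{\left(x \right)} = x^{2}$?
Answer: $- \frac{60266520720}{597044960213} \approx -0.10094$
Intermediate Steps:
$q = -3830$ ($q = -5 - 3825 = -3830$)
$\frac{H{\left(\left(-6\right)^{2} \right)}}{-12839 + \left(\frac{7 \left(44 + 22\right)}{q} - \frac{459}{24283}\right)} = \frac{\left(\left(-6\right)^{2}\right)^{2}}{-12839 + \left(\frac{7 \left(44 + 22\right)}{-3830} - \frac{459}{24283}\right)} = \frac{36^{2}}{-12839 + \left(7 \cdot 66 \left(- \frac{1}{3830}\right) - \frac{459}{24283}\right)} = \frac{1296}{-12839 + \left(462 \left(- \frac{1}{3830}\right) - \frac{459}{24283}\right)} = \frac{1296}{-12839 - \frac{6488358}{46501945}} = \frac{1296}{- \frac{597044960213}{46501945}} = 1296 \left(- \frac{46501945}{597044960213}\right) = - \frac{60266520720}{597044960213}$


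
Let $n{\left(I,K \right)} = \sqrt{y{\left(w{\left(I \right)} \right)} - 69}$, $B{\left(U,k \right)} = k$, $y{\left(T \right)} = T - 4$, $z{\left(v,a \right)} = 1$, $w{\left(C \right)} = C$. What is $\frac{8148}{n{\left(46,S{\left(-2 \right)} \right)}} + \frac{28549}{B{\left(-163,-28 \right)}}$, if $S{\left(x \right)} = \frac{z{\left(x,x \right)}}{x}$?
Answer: $- \frac{28549}{28} - \frac{2716 i \sqrt{3}}{3} \approx -1019.6 - 1568.1 i$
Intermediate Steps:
$y{\left(T \right)} = -4 + T$ ($y{\left(T \right)} = T - 4 = -4 + T$)
$S{\left(x \right)} = \frac{1}{x}$ ($S{\left(x \right)} = 1 \frac{1}{x} = \frac{1}{x}$)
$n{\left(I,K \right)} = \sqrt{-73 + I}$ ($n{\left(I,K \right)} = \sqrt{\left(-4 + I\right) - 69} = \sqrt{-73 + I}$)
$\frac{8148}{n{\left(46,S{\left(-2 \right)} \right)}} + \frac{28549}{B{\left(-163,-28 \right)}} = \frac{8148}{\sqrt{-73 + 46}} + \frac{28549}{-28} = \frac{8148}{\sqrt{-27}} + 28549 \left(- \frac{1}{28}\right) = \frac{8148}{3 i \sqrt{3}} - \frac{28549}{28} = 8148 \left(- \frac{i \sqrt{3}}{9}\right) - \frac{28549}{28} = - \frac{2716 i \sqrt{3}}{3} - \frac{28549}{28} = - \frac{28549}{28} - \frac{2716 i \sqrt{3}}{3}$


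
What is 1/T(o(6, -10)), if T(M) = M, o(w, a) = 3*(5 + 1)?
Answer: 1/18 ≈ 0.055556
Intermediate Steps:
o(w, a) = 18 (o(w, a) = 3*6 = 18)
1/T(o(6, -10)) = 1/18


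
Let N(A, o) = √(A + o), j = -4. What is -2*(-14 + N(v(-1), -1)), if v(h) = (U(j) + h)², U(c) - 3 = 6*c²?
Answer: 28 - 6*√1067 ≈ -167.99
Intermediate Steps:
U(c) = 3 + 6*c²
v(h) = (99 + h)² (v(h) = ((3 + 6*(-4)²) + h)² = ((3 + 6*16) + h)² = ((3 + 96) + h)² = (99 + h)²)
-2*(-14 + N(v(-1), -1)) = -2*(-14 + √((99 - 1)² - 1)) = -2*(-14 + √(98² - 1)) = -2*(-14 + √(9604 - 1)) = -2*(-14 + √9603) = -2*(-14 + 3*√1067) = 28 - 6*√1067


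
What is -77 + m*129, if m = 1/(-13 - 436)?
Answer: -34702/449 ≈ -77.287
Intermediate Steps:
m = -1/449 (m = 1/(-449) = -1/449 ≈ -0.0022272)
-77 + m*129 = -77 - 1/449*129 = -77 - 129/449 = -34702/449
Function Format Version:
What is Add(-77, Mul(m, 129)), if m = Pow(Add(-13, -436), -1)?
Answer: Rational(-34702, 449) ≈ -77.287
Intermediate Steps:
m = Rational(-1, 449) (m = Pow(-449, -1) = Rational(-1, 449) ≈ -0.0022272)
Add(-77, Mul(m, 129)) = Add(-77, Mul(Rational(-1, 449), 129)) = Add(-77, Rational(-129, 449)) = Rational(-34702, 449)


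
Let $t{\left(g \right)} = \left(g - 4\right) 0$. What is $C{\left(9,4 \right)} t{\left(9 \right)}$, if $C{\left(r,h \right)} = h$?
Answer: $0$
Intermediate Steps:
$t{\left(g \right)} = 0$ ($t{\left(g \right)} = \left(-4 + g\right) 0 = 0$)
$C{\left(9,4 \right)} t{\left(9 \right)} = 4 \cdot 0 = 0$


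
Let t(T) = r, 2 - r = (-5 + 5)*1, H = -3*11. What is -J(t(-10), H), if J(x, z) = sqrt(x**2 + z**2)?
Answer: -sqrt(1093) ≈ -33.061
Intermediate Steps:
H = -33
r = 2 (r = 2 - (-5 + 5) = 2 - 0 = 2 - 1*0 = 2 + 0 = 2)
t(T) = 2
-J(t(-10), H) = -sqrt(2**2 + (-33)**2) = -sqrt(4 + 1089) = -sqrt(1093)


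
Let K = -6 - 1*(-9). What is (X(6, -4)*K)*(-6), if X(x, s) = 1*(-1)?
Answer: 18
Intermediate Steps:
X(x, s) = -1
K = 3 (K = -6 + 9 = 3)
(X(6, -4)*K)*(-6) = -1*3*(-6) = -3*(-6) = 18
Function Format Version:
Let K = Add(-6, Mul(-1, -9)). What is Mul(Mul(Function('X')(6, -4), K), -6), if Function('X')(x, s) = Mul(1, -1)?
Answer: 18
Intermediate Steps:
Function('X')(x, s) = -1
K = 3 (K = Add(-6, 9) = 3)
Mul(Mul(Function('X')(6, -4), K), -6) = Mul(Mul(-1, 3), -6) = Mul(-3, -6) = 18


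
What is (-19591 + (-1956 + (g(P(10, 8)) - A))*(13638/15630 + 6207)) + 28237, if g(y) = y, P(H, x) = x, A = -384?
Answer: -25269715682/2605 ≈ -9.7005e+6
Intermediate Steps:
(-19591 + (-1956 + (g(P(10, 8)) - A))*(13638/15630 + 6207)) + 28237 = (-19591 + (-1956 + (8 - 1*(-384)))*(13638/15630 + 6207)) + 28237 = (-19591 + (-1956 + (8 + 384))*(13638*(1/15630) + 6207)) + 28237 = (-19591 + (-1956 + 392)*(2273/2605 + 6207)) + 28237 = (-19591 - 1564*16171508/2605) + 28237 = (-19591 - 25292238512/2605) + 28237 = -25343273067/2605 + 28237 = -25269715682/2605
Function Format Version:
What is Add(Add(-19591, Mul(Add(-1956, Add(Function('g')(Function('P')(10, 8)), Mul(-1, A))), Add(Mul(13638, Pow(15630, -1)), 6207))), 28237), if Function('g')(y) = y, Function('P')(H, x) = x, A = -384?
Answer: Rational(-25269715682, 2605) ≈ -9.7005e+6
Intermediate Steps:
Add(Add(-19591, Mul(Add(-1956, Add(Function('g')(Function('P')(10, 8)), Mul(-1, A))), Add(Mul(13638, Pow(15630, -1)), 6207))), 28237) = Add(Add(-19591, Mul(Add(-1956, Add(8, Mul(-1, -384))), Add(Mul(13638, Pow(15630, -1)), 6207))), 28237) = Add(Add(-19591, Mul(Add(-1956, Add(8, 384)), Add(Mul(13638, Rational(1, 15630)), 6207))), 28237) = Add(Add(-19591, Mul(Add(-1956, 392), Add(Rational(2273, 2605), 6207))), 28237) = Add(Add(-19591, Mul(-1564, Rational(16171508, 2605))), 28237) = Add(Add(-19591, Rational(-25292238512, 2605)), 28237) = Add(Rational(-25343273067, 2605), 28237) = Rational(-25269715682, 2605)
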